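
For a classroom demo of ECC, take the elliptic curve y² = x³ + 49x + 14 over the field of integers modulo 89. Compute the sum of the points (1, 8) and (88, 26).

(81, 0)

(1, 8) + (88, 26). λ = (26 - 8)/(88 - 1) ≡ 18/87 mod 89. 87⁻¹ ≡ 44 (mod 89), so λ ≡ 80.
  x = λ² - 1 - 88 = 6400 - 89 ≡ 81; y = λ·(1 - 81) - 8 ≡ 0. → (81, 0)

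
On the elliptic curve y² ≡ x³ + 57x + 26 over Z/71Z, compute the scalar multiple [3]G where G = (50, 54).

(61, 36)

Repeated addition: build up to 3G.
2G: tangent at (50, 54): λ = (3·50² + 57)/(2·54) ≡ 31/37. 37⁻¹ ≡ 48 (mod 71), so λ ≡ 31·48 ≡ 68.
  x = λ² - 50 - 50 = 4624 - 100 ≡ 51; y = λ·(50 - 51) - 54 ≡ 20. → (51, 20)
3G: (51, 20) + (50, 54). λ = (54 - 20)/(50 - 51) ≡ 34/70 mod 71. 70⁻¹ ≡ 70 (mod 71), so λ ≡ 37.
  x = λ² - 51 - 50 = 1369 - 101 ≡ 61; y = λ·(51 - 61) - 20 ≡ 36. → (61, 36)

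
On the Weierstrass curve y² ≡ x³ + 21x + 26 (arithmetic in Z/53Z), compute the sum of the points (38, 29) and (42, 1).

(38, 29) + (42, 1). λ = (1 - 29)/(42 - 38) ≡ 25/4 mod 53. 4⁻¹ ≡ 40 (mod 53), so λ ≡ 46.
  x = λ² - 38 - 42 = 2116 - 80 ≡ 22; y = λ·(38 - 22) - 29 ≡ 18. → (22, 18)

(22, 18)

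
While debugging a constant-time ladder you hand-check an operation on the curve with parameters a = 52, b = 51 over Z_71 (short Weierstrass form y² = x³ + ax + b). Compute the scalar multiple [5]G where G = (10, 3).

Double-and-add on 5 = (101)₂. Start with G = (10, 3) for the leading 1-bit.
double: tangent at (10, 3): λ = (3·10² + 52)/(2·3) ≡ 68/6. 6⁻¹ ≡ 12 (mod 71) since 6·12 = 72 ≡ 1, so λ ≡ 68·12 ≡ 35.
  x = λ² - 10 - 10 = 1225 - 20 ≡ 69; y = λ·(10 - 69) - 3 ≡ 62. → (69, 62)
double: tangent at (69, 62): λ = (3·69² + 52)/(2·62) ≡ 64/53. 53⁻¹ ≡ 67 (mod 71) since 53·67 = 3551 ≡ 1, so λ ≡ 64·67 ≡ 28.
  x = λ² - 69 - 69 = 784 - 138 ≡ 7; y = λ·(69 - 7) - 62 ≡ 41. → (7, 41)
add G: (7, 41) + (10, 3). λ = (3 - 41)/(10 - 7) ≡ 33/3 mod 71. 3⁻¹ ≡ 24 (mod 71), so λ ≡ 11.
  x = λ² - 7 - 10 = 121 - 17 ≡ 33; y = λ·(7 - 33) - 41 ≡ 28. → (33, 28)

(33, 28)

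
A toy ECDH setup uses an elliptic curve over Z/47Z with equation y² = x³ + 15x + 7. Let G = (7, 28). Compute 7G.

(25, 36)

Double-and-add on 7 = (111)₂. Start with G = (7, 28) for the leading 1-bit.
double: tangent at (7, 28): λ = (3·7² + 15)/(2·28) ≡ 21/9. 9⁻¹ ≡ 21 (mod 47), so λ ≡ 21·21 ≡ 18.
  x = λ² - 7 - 7 = 324 - 14 ≡ 28; y = λ·(7 - 28) - 28 ≡ 17. → (28, 17)
add G: (28, 17) + (7, 28). λ = (28 - 17)/(7 - 28) ≡ 11/26 mod 47. 26⁻¹ ≡ 38 (mod 47) since 26·38 = 988 ≡ 1, so λ ≡ 42.
  x = λ² - 28 - 7 = 1764 - 35 ≡ 37; y = λ·(28 - 37) - 17 ≡ 28. → (37, 28)
double: tangent at (37, 28): λ = (3·37² + 15)/(2·28) ≡ 33/9. 9⁻¹ ≡ 21 (mod 47), so λ ≡ 33·21 ≡ 35.
  x = λ² - 37 - 37 = 1225 - 74 ≡ 23; y = λ·(37 - 23) - 28 ≡ 39. → (23, 39)
add G: (23, 39) + (7, 28). λ = (28 - 39)/(7 - 23) ≡ 36/31 mod 47. 31⁻¹ ≡ 44 (mod 47) since 31·44 = 1364 ≡ 1, so λ ≡ 33.
  x = λ² - 23 - 7 = 1089 - 30 ≡ 25; y = λ·(23 - 25) - 39 ≡ 36. → (25, 36)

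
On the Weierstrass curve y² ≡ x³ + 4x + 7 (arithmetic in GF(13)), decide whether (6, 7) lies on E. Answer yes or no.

y² = 7² ≡ 10; x³ + 4x + 7 = 247 ≡ 0 (mod 13). 10 ≠ 0.

no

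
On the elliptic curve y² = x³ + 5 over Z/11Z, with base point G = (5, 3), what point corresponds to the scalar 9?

Double-and-add on 9 = (1001)₂. Start with G = (5, 3) for the leading 1-bit.
double: tangent at (5, 3): λ = (3·5² + 0)/(2·3) ≡ 9/6. 6⁻¹ ≡ 2 (mod 11) since 6·2 = 12 ≡ 1, so λ ≡ 9·2 ≡ 7.
  x = λ² - 5 - 5 = 49 - 10 ≡ 6; y = λ·(5 - 6) - 3 ≡ 1. → (6, 1)
double: tangent at (6, 1): λ = (3·6² + 0)/(2·1) ≡ 9/2. 2⁻¹ ≡ 6 (mod 11), so λ ≡ 9·6 ≡ 10.
  x = λ² - 6 - 6 = 100 - 12 ≡ 0; y = λ·(6 - 0) - 1 ≡ 4. → (0, 4)
double: tangent at (0, 4): λ = (3·0² + 0)/(2·4) ≡ 0/8. 8⁻¹ ≡ 7 (mod 11) since 8·7 = 56 ≡ 1, so λ ≡ 0·7 ≡ 0.
  x = λ² - 0 - 0 = 0 - 0 ≡ 0; y = λ·(0 - 0) - 4 ≡ 7. → (0, 7)
add G: (0, 7) + (5, 3). λ = (3 - 7)/(5 - 0) ≡ 7/5 mod 11. 5⁻¹ ≡ 9 (mod 11) since 5·9 = 45 ≡ 1, so λ ≡ 8.
  x = λ² - 0 - 5 = 64 - 5 ≡ 4; y = λ·(0 - 4) - 7 ≡ 5. → (4, 5)

(4, 5)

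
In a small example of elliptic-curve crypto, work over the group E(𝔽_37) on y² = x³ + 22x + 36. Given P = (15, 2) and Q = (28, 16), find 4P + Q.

(16, 28)

First 4P:
Double-and-add on 4 = (100)₂. Start with P = (15, 2) for the leading 1-bit.
double: tangent at (15, 2): λ = (3·15² + 22)/(2·2) ≡ 31/4. 4⁻¹ ≡ 28 (mod 37) since 4·28 = 112 ≡ 1, so λ ≡ 31·28 ≡ 17.
  x = λ² - 15 - 15 = 289 - 30 ≡ 0; y = λ·(15 - 0) - 2 ≡ 31. → (0, 31)
double: tangent at (0, 31): λ = (3·0² + 22)/(2·31) ≡ 22/25. 25⁻¹ ≡ 3 (mod 37), so λ ≡ 22·3 ≡ 29.
  x = λ² - 0 - 0 = 841 - 0 ≡ 27; y = λ·(0 - 27) - 31 ≡ 0. → (27, 0)
4P = (27, 0).
Finally 4P + Q:
(27, 0) + (28, 16). λ = (16 - 0)/(28 - 27) ≡ 16/1 mod 37. 1⁻¹ ≡ 1 (mod 37) since 1·1 = 1 ≡ 1, so λ ≡ 16.
  x = λ² - 27 - 28 = 256 - 55 ≡ 16; y = λ·(27 - 16) - 0 ≡ 28. → (16, 28)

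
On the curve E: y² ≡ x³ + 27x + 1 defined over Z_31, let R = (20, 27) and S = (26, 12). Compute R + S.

(20, 27) + (26, 12). λ = (12 - 27)/(26 - 20) ≡ 16/6 mod 31. 6⁻¹ ≡ 26 (mod 31), so λ ≡ 13.
  x = λ² - 20 - 26 = 169 - 46 ≡ 30; y = λ·(20 - 30) - 27 ≡ 29. → (30, 29)

(30, 29)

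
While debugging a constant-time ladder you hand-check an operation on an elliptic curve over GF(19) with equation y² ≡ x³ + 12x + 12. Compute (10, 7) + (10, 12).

O

The two points share x = 10 and their y-coordinates satisfy 7 + 12 ≡ 0 (mod 19), so they are inverses. Their sum is 𝒪.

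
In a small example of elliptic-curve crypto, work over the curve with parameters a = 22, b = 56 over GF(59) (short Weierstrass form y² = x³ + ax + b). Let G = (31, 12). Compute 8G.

Repeated addition: build up to 8G.
2G: tangent at (31, 12): λ = (3·31² + 22)/(2·12) ≡ 14/24. 24⁻¹ ≡ 32 (mod 59), so λ ≡ 14·32 ≡ 35.
  x = λ² - 31 - 31 = 1225 - 62 ≡ 42; y = λ·(31 - 42) - 12 ≡ 16. → (42, 16)
3G: (42, 16) + (31, 12). λ = (12 - 16)/(31 - 42) ≡ 55/48 mod 59. 48⁻¹ ≡ 16 (mod 59), so λ ≡ 54.
  x = λ² - 42 - 31 = 2916 - 73 ≡ 11; y = λ·(42 - 11) - 16 ≡ 6. → (11, 6)
4G: (11, 6) + (31, 12). λ = (12 - 6)/(31 - 11) ≡ 6/20 mod 59. 20⁻¹ ≡ 3 (mod 59), so λ ≡ 18.
  x = λ² - 11 - 31 = 324 - 42 ≡ 46; y = λ·(11 - 46) - 6 ≡ 13. → (46, 13)
5G: (46, 13) + (31, 12). λ = (12 - 13)/(31 - 46) ≡ 58/44 mod 59. 44⁻¹ ≡ 55 (mod 59) since 44·55 = 2420 ≡ 1, so λ ≡ 4.
  x = λ² - 46 - 31 = 16 - 77 ≡ 57; y = λ·(46 - 57) - 13 ≡ 2. → (57, 2)
6G: (57, 2) + (31, 12). λ = (12 - 2)/(31 - 57) ≡ 10/33 mod 59. 33⁻¹ ≡ 34 (mod 59) since 33·34 = 1122 ≡ 1, so λ ≡ 45.
  x = λ² - 57 - 31 = 2025 - 88 ≡ 49; y = λ·(57 - 49) - 2 ≡ 4. → (49, 4)
7G: (49, 4) + (31, 12). λ = (12 - 4)/(31 - 49) ≡ 8/41 mod 59. 41⁻¹ ≡ 36 (mod 59), so λ ≡ 52.
  x = λ² - 49 - 31 = 2704 - 80 ≡ 28; y = λ·(49 - 28) - 4 ≡ 26. → (28, 26)
8G: (28, 26) + (31, 12). λ = (12 - 26)/(31 - 28) ≡ 45/3 mod 59. 3⁻¹ ≡ 20 (mod 59), so λ ≡ 15.
  x = λ² - 28 - 31 = 225 - 59 ≡ 48; y = λ·(28 - 48) - 26 ≡ 28. → (48, 28)

(48, 28)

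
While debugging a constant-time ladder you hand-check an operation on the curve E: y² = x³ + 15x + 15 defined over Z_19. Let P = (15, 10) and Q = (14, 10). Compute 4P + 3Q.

(8, 1)

First 4P:
Repeated addition: build up to 4P.
2P: tangent at (15, 10): λ = (3·15² + 15)/(2·10) ≡ 6/1. 1⁻¹ ≡ 1 (mod 19) since 1·1 = 1 ≡ 1, so λ ≡ 6·1 ≡ 6.
  x = λ² - 15 - 15 = 36 - 30 ≡ 6; y = λ·(15 - 6) - 10 ≡ 6. → (6, 6)
3P: (6, 6) + (15, 10). λ = (10 - 6)/(15 - 6) ≡ 4/9 mod 19. 9⁻¹ ≡ 17 (mod 19), so λ ≡ 11.
  x = λ² - 6 - 15 = 121 - 21 ≡ 5; y = λ·(6 - 5) - 6 ≡ 5. → (5, 5)
4P: (5, 5) + (15, 10). λ = (10 - 5)/(15 - 5) ≡ 5/10 mod 19. 10⁻¹ ≡ 2 (mod 19), so λ ≡ 10.
  x = λ² - 5 - 15 = 100 - 20 ≡ 4; y = λ·(5 - 4) - 5 ≡ 5. → (4, 5)
4P = (4, 5).
Next 3Q:
Repeated addition: build up to 3Q.
2Q: tangent at (14, 10): λ = (3·14² + 15)/(2·10) ≡ 14/1. 1⁻¹ ≡ 1 (mod 19), so λ ≡ 14·1 ≡ 14.
  x = λ² - 14 - 14 = 196 - 28 ≡ 16; y = λ·(14 - 16) - 10 ≡ 0. → (16, 0)
3Q: (16, 0) + (14, 10). λ = (10 - 0)/(14 - 16) ≡ 10/17 mod 19. 17⁻¹ ≡ 9 (mod 19), so λ ≡ 14.
  x = λ² - 16 - 14 = 196 - 30 ≡ 14; y = λ·(16 - 14) - 0 ≡ 9. → (14, 9)
3Q = (14, 9).
Finally 4P + 3Q:
(4, 5) + (14, 9). λ = (9 - 5)/(14 - 4) ≡ 4/10 mod 19. 10⁻¹ ≡ 2 (mod 19), so λ ≡ 8.
  x = λ² - 4 - 14 = 64 - 18 ≡ 8; y = λ·(4 - 8) - 5 ≡ 1. → (8, 1)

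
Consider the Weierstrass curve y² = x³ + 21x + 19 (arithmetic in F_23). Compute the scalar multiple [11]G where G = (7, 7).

Double-and-add on 11 = (1011)₂. Start with G = (7, 7) for the leading 1-bit.
double: tangent at (7, 7): λ = (3·7² + 21)/(2·7) ≡ 7/14. 14⁻¹ ≡ 5 (mod 23) since 14·5 = 70 ≡ 1, so λ ≡ 7·5 ≡ 12.
  x = λ² - 7 - 7 = 144 - 14 ≡ 15; y = λ·(7 - 15) - 7 ≡ 12. → (15, 12)
double: tangent at (15, 12): λ = (3·15² + 21)/(2·12) ≡ 6/1. 1⁻¹ ≡ 1 (mod 23) since 1·1 = 1 ≡ 1, so λ ≡ 6·1 ≡ 6.
  x = λ² - 15 - 15 = 36 - 30 ≡ 6; y = λ·(15 - 6) - 12 ≡ 19. → (6, 19)
add G: (6, 19) + (7, 7). λ = (7 - 19)/(7 - 6) ≡ 11/1 mod 23. 1⁻¹ ≡ 1 (mod 23) since 1·1 = 1 ≡ 1, so λ ≡ 11.
  x = λ² - 6 - 7 = 121 - 13 ≡ 16; y = λ·(6 - 16) - 19 ≡ 9. → (16, 9)
double: tangent at (16, 9): λ = (3·16² + 21)/(2·9) ≡ 7/18. 18⁻¹ ≡ 9 (mod 23) since 18·9 = 162 ≡ 1, so λ ≡ 7·9 ≡ 17.
  x = λ² - 16 - 16 = 289 - 32 ≡ 4; y = λ·(16 - 4) - 9 ≡ 11. → (4, 11)
add G: (4, 11) + (7, 7). λ = (7 - 11)/(7 - 4) ≡ 19/3 mod 23. 3⁻¹ ≡ 8 (mod 23), so λ ≡ 14.
  x = λ² - 4 - 7 = 196 - 11 ≡ 1; y = λ·(4 - 1) - 11 ≡ 8. → (1, 8)

(1, 8)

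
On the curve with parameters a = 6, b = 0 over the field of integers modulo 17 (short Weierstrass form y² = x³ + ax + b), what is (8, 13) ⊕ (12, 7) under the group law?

(8, 13) + (12, 7). λ = (7 - 13)/(12 - 8) ≡ 11/4 mod 17. 4⁻¹ ≡ 13 (mod 17) since 4·13 = 52 ≡ 1, so λ ≡ 7.
  x = λ² - 8 - 12 = 49 - 20 ≡ 12; y = λ·(8 - 12) - 13 ≡ 10. → (12, 10)

(12, 10)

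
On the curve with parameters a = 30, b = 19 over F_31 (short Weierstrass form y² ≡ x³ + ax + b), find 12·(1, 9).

(20, 1)

Write G = (1, 9).
Repeated addition: build up to 12G.
2G: tangent at (1, 9): λ = (3·1² + 30)/(2·9) ≡ 2/18. 18⁻¹ ≡ 19 (mod 31), so λ ≡ 2·19 ≡ 7.
  x = λ² - 1 - 1 = 49 - 2 ≡ 16; y = λ·(1 - 16) - 9 ≡ 10. → (16, 10)
3G: (16, 10) + (1, 9). λ = (9 - 10)/(1 - 16) ≡ 30/16 mod 31. 16⁻¹ ≡ 2 (mod 31), so λ ≡ 29.
  x = λ² - 16 - 1 = 841 - 17 ≡ 18; y = λ·(16 - 18) - 10 ≡ 25. → (18, 25)
4G: (18, 25) + (1, 9). λ = (9 - 25)/(1 - 18) ≡ 15/14 mod 31. 14⁻¹ ≡ 20 (mod 31), so λ ≡ 21.
  x = λ² - 18 - 1 = 441 - 19 ≡ 19; y = λ·(18 - 19) - 25 ≡ 16. → (19, 16)
5G: (19, 16) + (1, 9). λ = (9 - 16)/(1 - 19) ≡ 24/13 mod 31. 13⁻¹ ≡ 12 (mod 31), so λ ≡ 9.
  x = λ² - 19 - 1 = 81 - 20 ≡ 30; y = λ·(19 - 30) - 16 ≡ 9. → (30, 9)
6G: (30, 9) + (1, 9). λ = (9 - 9)/(1 - 30) ≡ 0/2 mod 31. 2⁻¹ ≡ 16 (mod 31) since 2·16 = 32 ≡ 1, so λ ≡ 0.
  x = λ² - 30 - 1 = 0 - 31 ≡ 0; y = λ·(30 - 0) - 9 ≡ 22. → (0, 22)
7G: (0, 22) + (1, 9). λ = (9 - 22)/(1 - 0) ≡ 18/1 mod 31. 1⁻¹ ≡ 1 (mod 31), so λ ≡ 18.
  x = λ² - 0 - 1 = 324 - 1 ≡ 13; y = λ·(0 - 13) - 22 ≡ 23. → (13, 23)
8G: (13, 23) + (1, 9). λ = (9 - 23)/(1 - 13) ≡ 17/19 mod 31. 19⁻¹ ≡ 18 (mod 31) since 19·18 = 342 ≡ 1, so λ ≡ 27.
  x = λ² - 13 - 1 = 729 - 14 ≡ 2; y = λ·(13 - 2) - 23 ≡ 26. → (2, 26)
9G: (2, 26) + (1, 9). λ = (9 - 26)/(1 - 2) ≡ 14/30 mod 31. 30⁻¹ ≡ 30 (mod 31) since 30·30 = 900 ≡ 1, so λ ≡ 17.
  x = λ² - 2 - 1 = 289 - 3 ≡ 7; y = λ·(2 - 7) - 26 ≡ 13. → (7, 13)
10G: (7, 13) + (1, 9). λ = (9 - 13)/(1 - 7) ≡ 27/25 mod 31. 25⁻¹ ≡ 5 (mod 31), so λ ≡ 11.
  x = λ² - 7 - 1 = 121 - 8 ≡ 20; y = λ·(7 - 20) - 13 ≡ 30. → (20, 30)
11G: (20, 30) + (1, 9). λ = (9 - 30)/(1 - 20) ≡ 10/12 mod 31. 12⁻¹ ≡ 13 (mod 31) since 12·13 = 156 ≡ 1, so λ ≡ 6.
  x = λ² - 20 - 1 = 36 - 21 ≡ 15; y = λ·(20 - 15) - 30 ≡ 0. → (15, 0)
12G: (15, 0) + (1, 9). λ = (9 - 0)/(1 - 15) ≡ 9/17 mod 31. 17⁻¹ ≡ 11 (mod 31) since 17·11 = 187 ≡ 1, so λ ≡ 6.
  x = λ² - 15 - 1 = 36 - 16 ≡ 20; y = λ·(15 - 20) - 0 ≡ 1. → (20, 1)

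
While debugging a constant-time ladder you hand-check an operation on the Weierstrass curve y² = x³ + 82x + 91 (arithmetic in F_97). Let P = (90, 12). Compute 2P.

(20, 82)

tangent at (90, 12): λ = (3·90² + 82)/(2·12) ≡ 35/24. 24⁻¹ ≡ 93 (mod 97) since 24·93 = 2232 ≡ 1, so λ ≡ 35·93 ≡ 54.
  x = λ² - 90 - 90 = 2916 - 180 ≡ 20; y = λ·(90 - 20) - 12 ≡ 82. → (20, 82)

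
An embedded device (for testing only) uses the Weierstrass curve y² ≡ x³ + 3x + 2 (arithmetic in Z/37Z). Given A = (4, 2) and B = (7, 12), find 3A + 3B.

First 3A:
Repeated addition: build up to 3A.
2A: tangent at (4, 2): λ = (3·4² + 3)/(2·2) ≡ 14/4. 4⁻¹ ≡ 28 (mod 37), so λ ≡ 14·28 ≡ 22.
  x = λ² - 4 - 4 = 484 - 8 ≡ 32; y = λ·(4 - 32) - 2 ≡ 11. → (32, 11)
3A: (32, 11) + (4, 2). λ = (2 - 11)/(4 - 32) ≡ 28/9 mod 37. 9⁻¹ ≡ 33 (mod 37) since 9·33 = 297 ≡ 1, so λ ≡ 36.
  x = λ² - 32 - 4 = 1296 - 36 ≡ 2; y = λ·(32 - 2) - 11 ≡ 33. → (2, 33)
3A = (2, 33).
Next 3B:
Repeated addition: build up to 3B.
2B: tangent at (7, 12): λ = (3·7² + 3)/(2·12) ≡ 2/24. 24⁻¹ ≡ 17 (mod 37) since 24·17 = 408 ≡ 1, so λ ≡ 2·17 ≡ 34.
  x = λ² - 7 - 7 = 1156 - 14 ≡ 32; y = λ·(7 - 32) - 12 ≡ 26. → (32, 26)
3B: (32, 26) + (7, 12). λ = (12 - 26)/(7 - 32) ≡ 23/12 mod 37. 12⁻¹ ≡ 34 (mod 37), so λ ≡ 5.
  x = λ² - 32 - 7 = 25 - 39 ≡ 23; y = λ·(32 - 23) - 26 ≡ 19. → (23, 19)
3B = (23, 19).
Finally 3A + 3B:
(2, 33) + (23, 19). λ = (19 - 33)/(23 - 2) ≡ 23/21 mod 37. 21⁻¹ ≡ 30 (mod 37), so λ ≡ 24.
  x = λ² - 2 - 23 = 576 - 25 ≡ 33; y = λ·(2 - 33) - 33 ≡ 0. → (33, 0)

(33, 0)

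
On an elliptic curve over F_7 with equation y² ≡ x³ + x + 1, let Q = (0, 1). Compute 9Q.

(0, 6)

Double-and-add on 9 = (1001)₂. Start with Q = (0, 1) for the leading 1-bit.
double: tangent at (0, 1): λ = (3·0² + 1)/(2·1) ≡ 1/2. 2⁻¹ ≡ 4 (mod 7), so λ ≡ 1·4 ≡ 4.
  x = λ² - 0 - 0 = 16 - 0 ≡ 2; y = λ·(0 - 2) - 1 ≡ 5. → (2, 5)
double: tangent at (2, 5): λ = (3·2² + 1)/(2·5) ≡ 6/3. 3⁻¹ ≡ 5 (mod 7) since 3·5 = 15 ≡ 1, so λ ≡ 6·5 ≡ 2.
  x = λ² - 2 - 2 = 4 - 4 ≡ 0; y = λ·(2 - 0) - 5 ≡ 6. → (0, 6)
double: tangent at (0, 6): λ = (3·0² + 1)/(2·6) ≡ 1/5. 5⁻¹ ≡ 3 (mod 7), so λ ≡ 1·3 ≡ 3.
  x = λ² - 0 - 0 = 9 - 0 ≡ 2; y = λ·(0 - 2) - 6 ≡ 2. → (2, 2)
add Q: (2, 2) + (0, 1). λ = (1 - 2)/(0 - 2) ≡ 6/5 mod 7. 5⁻¹ ≡ 3 (mod 7), so λ ≡ 4.
  x = λ² - 2 - 0 = 16 - 2 ≡ 0; y = λ·(2 - 0) - 2 ≡ 6. → (0, 6)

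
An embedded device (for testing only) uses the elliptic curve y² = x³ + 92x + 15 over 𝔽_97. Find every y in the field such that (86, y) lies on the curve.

0

x³ + 92x + 15 = 643983 ≡ 0 (mod 97).
Only y = 0 satisfies y² ≡ 0.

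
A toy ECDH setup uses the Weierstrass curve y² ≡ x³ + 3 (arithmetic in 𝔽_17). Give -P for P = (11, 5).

(11, 12)

-(11, 5) = (11, -5 mod 17) = (11, 12).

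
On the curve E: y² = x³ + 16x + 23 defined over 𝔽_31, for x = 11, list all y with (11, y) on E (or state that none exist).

x³ + 16x + 23 = 1530 ≡ 11 (mod 31).
11 is a non-residue mod 31; no y exists.

none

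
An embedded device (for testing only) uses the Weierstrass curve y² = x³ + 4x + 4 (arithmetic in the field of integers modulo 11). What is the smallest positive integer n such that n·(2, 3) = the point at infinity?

2P: tangent at (2, 3): λ = (3·2² + 4)/(2·3) ≡ 5/6. 6⁻¹ ≡ 2 (mod 11) since 6·2 = 12 ≡ 1, so λ ≡ 5·2 ≡ 10.
  x = λ² - 2 - 2 = 100 - 4 ≡ 8; y = λ·(2 - 8) - 3 ≡ 3. → (8, 3)
3P: (8, 3) + (2, 3). λ = (3 - 3)/(2 - 8) ≡ 0/5 mod 11. 5⁻¹ ≡ 9 (mod 11), so λ ≡ 0.
  x = λ² - 8 - 2 = 0 - 10 ≡ 1; y = λ·(8 - 1) - 3 ≡ 8. → (1, 8)
4P: (1, 8) + (2, 3). λ = (3 - 8)/(2 - 1) ≡ 6/1 mod 11. 1⁻¹ ≡ 1 (mod 11), so λ ≡ 6.
  x = λ² - 1 - 2 = 36 - 3 ≡ 0; y = λ·(1 - 0) - 8 ≡ 9. → (0, 9)
5P: (0, 9) + (2, 3). λ = (3 - 9)/(2 - 0) ≡ 5/2 mod 11. 2⁻¹ ≡ 6 (mod 11), so λ ≡ 8.
  x = λ² - 0 - 2 = 64 - 2 ≡ 7; y = λ·(0 - 7) - 9 ≡ 1. → (7, 1)
6P: (7, 1) + (2, 3). λ = (3 - 1)/(2 - 7) ≡ 2/6 mod 11. 6⁻¹ ≡ 2 (mod 11), so λ ≡ 4.
  x = λ² - 7 - 2 = 16 - 9 ≡ 7; y = λ·(7 - 7) - 1 ≡ 10. → (7, 10)
7P: (7, 10) + (2, 3). λ = (3 - 10)/(2 - 7) ≡ 4/6 mod 11. 6⁻¹ ≡ 2 (mod 11), so λ ≡ 8.
  x = λ² - 7 - 2 = 64 - 9 ≡ 0; y = λ·(7 - 0) - 10 ≡ 2. → (0, 2)
8P: (0, 2) + (2, 3). λ = (3 - 2)/(2 - 0) ≡ 1/2 mod 11. 2⁻¹ ≡ 6 (mod 11) since 2·6 = 12 ≡ 1, so λ ≡ 6.
  x = λ² - 0 - 2 = 36 - 2 ≡ 1; y = λ·(0 - 1) - 2 ≡ 3. → (1, 3)
9P: (1, 3) + (2, 3). λ = (3 - 3)/(2 - 1) ≡ 0/1 mod 11. 1⁻¹ ≡ 1 (mod 11) since 1·1 = 1 ≡ 1, so λ ≡ 0.
  x = λ² - 1 - 2 = 0 - 3 ≡ 8; y = λ·(1 - 8) - 3 ≡ 8. → (8, 8)
10P: (8, 8) + (2, 3). λ = (3 - 8)/(2 - 8) ≡ 6/5 mod 11. 5⁻¹ ≡ 9 (mod 11), so λ ≡ 10.
  x = λ² - 8 - 2 = 100 - 10 ≡ 2; y = λ·(8 - 2) - 8 ≡ 8. → (2, 8)
11P: (2, 8) + (2, 3): same x and y₁ ≡ -y₂, so the sum is the point at infinity.
11P = the point at infinity, so the order is 11.

11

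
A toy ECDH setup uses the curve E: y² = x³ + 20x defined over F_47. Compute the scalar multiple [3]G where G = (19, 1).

(19, 46)

Repeated addition: build up to 3G.
2G: tangent at (19, 1): λ = (3·19² + 20)/(2·1) ≡ 22/2. 2⁻¹ ≡ 24 (mod 47) since 2·24 = 48 ≡ 1, so λ ≡ 22·24 ≡ 11.
  x = λ² - 19 - 19 = 121 - 38 ≡ 36; y = λ·(19 - 36) - 1 ≡ 0. → (36, 0)
3G: (36, 0) + (19, 1). λ = (1 - 0)/(19 - 36) ≡ 1/30 mod 47. 30⁻¹ ≡ 11 (mod 47) since 30·11 = 330 ≡ 1, so λ ≡ 11.
  x = λ² - 36 - 19 = 121 - 55 ≡ 19; y = λ·(36 - 19) - 0 ≡ 46. → (19, 46)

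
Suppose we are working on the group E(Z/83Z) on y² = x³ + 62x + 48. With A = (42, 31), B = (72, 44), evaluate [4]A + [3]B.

First 4A:
Double-and-add on 4 = (100)₂. Start with A = (42, 31) for the leading 1-bit.
double: tangent at (42, 31): λ = (3·42² + 62)/(2·31) ≡ 42/62. 62⁻¹ ≡ 79 (mod 83), so λ ≡ 42·79 ≡ 81.
  x = λ² - 42 - 42 = 6561 - 84 ≡ 3; y = λ·(42 - 3) - 31 ≡ 57. → (3, 57)
double: tangent at (3, 57): λ = (3·3² + 62)/(2·57) ≡ 6/31. 31⁻¹ ≡ 75 (mod 83), so λ ≡ 6·75 ≡ 35.
  x = λ² - 3 - 3 = 1225 - 6 ≡ 57; y = λ·(3 - 57) - 57 ≡ 45. → (57, 45)
4A = (57, 45).
Next 3B:
Repeated addition: build up to 3B.
2B: tangent at (72, 44): λ = (3·72² + 62)/(2·44) ≡ 10/5. 5⁻¹ ≡ 50 (mod 83), so λ ≡ 10·50 ≡ 2.
  x = λ² - 72 - 72 = 4 - 144 ≡ 26; y = λ·(72 - 26) - 44 ≡ 48. → (26, 48)
3B: (26, 48) + (72, 44). λ = (44 - 48)/(72 - 26) ≡ 79/46 mod 83. 46⁻¹ ≡ 74 (mod 83), so λ ≡ 36.
  x = λ² - 26 - 72 = 1296 - 98 ≡ 36; y = λ·(26 - 36) - 48 ≡ 7. → (36, 7)
3B = (36, 7).
Finally 4A + 3B:
(57, 45) + (36, 7). λ = (7 - 45)/(36 - 57) ≡ 45/62 mod 83. 62⁻¹ ≡ 79 (mod 83), so λ ≡ 69.
  x = λ² - 57 - 36 = 4761 - 93 ≡ 20; y = λ·(57 - 20) - 45 ≡ 18. → (20, 18)

(20, 18)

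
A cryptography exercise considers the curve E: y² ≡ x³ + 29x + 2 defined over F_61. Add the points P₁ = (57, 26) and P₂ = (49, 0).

(38, 51)

(57, 26) + (49, 0). λ = (0 - 26)/(49 - 57) ≡ 35/53 mod 61. 53⁻¹ ≡ 38 (mod 61), so λ ≡ 49.
  x = λ² - 57 - 49 = 2401 - 106 ≡ 38; y = λ·(57 - 38) - 26 ≡ 51. → (38, 51)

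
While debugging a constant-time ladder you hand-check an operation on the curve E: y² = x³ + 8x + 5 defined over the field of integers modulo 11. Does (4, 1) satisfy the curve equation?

y² = 1² ≡ 1; x³ + 8x + 5 = 101 ≡ 2 (mod 11). 1 ≠ 2.

no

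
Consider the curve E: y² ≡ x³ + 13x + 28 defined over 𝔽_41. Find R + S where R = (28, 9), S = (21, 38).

(28, 9) + (21, 38). λ = (38 - 9)/(21 - 28) ≡ 29/34 mod 41. 34⁻¹ ≡ 35 (mod 41), so λ ≡ 31.
  x = λ² - 28 - 21 = 961 - 49 ≡ 10; y = λ·(28 - 10) - 9 ≡ 16. → (10, 16)

(10, 16)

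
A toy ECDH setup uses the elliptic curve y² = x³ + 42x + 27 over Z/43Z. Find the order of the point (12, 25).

3

2P: tangent at (12, 25): λ = (3·12² + 42)/(2·25) ≡ 1/7. 7⁻¹ ≡ 37 (mod 43), so λ ≡ 1·37 ≡ 37.
  x = λ² - 12 - 12 = 1369 - 24 ≡ 12; y = λ·(12 - 12) - 25 ≡ 18. → (12, 18)
3P: (12, 18) + (12, 25): same x and y₁ ≡ -y₂, so the sum is ∞.
3P = ∞, so the order is 3.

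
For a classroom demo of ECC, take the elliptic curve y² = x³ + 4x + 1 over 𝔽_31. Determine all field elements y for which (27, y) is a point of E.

13, 18

x³ + 4x + 1 = 19792 ≡ 14 (mod 31).
Square roots of 14 mod 31: 13 and 18 (since 13² = 169 ≡ 14).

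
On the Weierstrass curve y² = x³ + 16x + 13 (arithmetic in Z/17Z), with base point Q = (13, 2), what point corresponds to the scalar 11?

Repeated addition: build up to 11Q.
2Q: tangent at (13, 2): λ = (3·13² + 16)/(2·2) ≡ 13/4. 4⁻¹ ≡ 13 (mod 17) since 4·13 = 52 ≡ 1, so λ ≡ 13·13 ≡ 16.
  x = λ² - 13 - 13 = 256 - 26 ≡ 9; y = λ·(13 - 9) - 2 ≡ 11. → (9, 11)
3Q: (9, 11) + (13, 2). λ = (2 - 11)/(13 - 9) ≡ 8/4 mod 17. 4⁻¹ ≡ 13 (mod 17) since 4·13 = 52 ≡ 1, so λ ≡ 2.
  x = λ² - 9 - 13 = 4 - 22 ≡ 16; y = λ·(9 - 16) - 11 ≡ 9. → (16, 9)
4Q: (16, 9) + (13, 2). λ = (2 - 9)/(13 - 16) ≡ 10/14 mod 17. 14⁻¹ ≡ 11 (mod 17), so λ ≡ 8.
  x = λ² - 16 - 13 = 64 - 29 ≡ 1; y = λ·(16 - 1) - 9 ≡ 9. → (1, 9)
5Q: (1, 9) + (13, 2). λ = (2 - 9)/(13 - 1) ≡ 10/12 mod 17. 12⁻¹ ≡ 10 (mod 17), so λ ≡ 15.
  x = λ² - 1 - 13 = 225 - 14 ≡ 7; y = λ·(1 - 7) - 9 ≡ 3. → (7, 3)
6Q: (7, 3) + (13, 2). λ = (2 - 3)/(13 - 7) ≡ 16/6 mod 17. 6⁻¹ ≡ 3 (mod 17) since 6·3 = 18 ≡ 1, so λ ≡ 14.
  x = λ² - 7 - 13 = 196 - 20 ≡ 6; y = λ·(7 - 6) - 3 ≡ 11. → (6, 11)
7Q: (6, 11) + (13, 2). λ = (2 - 11)/(13 - 6) ≡ 8/7 mod 17. 7⁻¹ ≡ 5 (mod 17) since 7·5 = 35 ≡ 1, so λ ≡ 6.
  x = λ² - 6 - 13 = 36 - 19 ≡ 0; y = λ·(6 - 0) - 11 ≡ 8. → (0, 8)
8Q: (0, 8) + (13, 2). λ = (2 - 8)/(13 - 0) ≡ 11/13 mod 17. 13⁻¹ ≡ 4 (mod 17) since 13·4 = 52 ≡ 1, so λ ≡ 10.
  x = λ² - 0 - 13 = 100 - 13 ≡ 2; y = λ·(0 - 2) - 8 ≡ 6. → (2, 6)
9Q: (2, 6) + (13, 2). λ = (2 - 6)/(13 - 2) ≡ 13/11 mod 17. 11⁻¹ ≡ 14 (mod 17), so λ ≡ 12.
  x = λ² - 2 - 13 = 144 - 15 ≡ 10; y = λ·(2 - 10) - 6 ≡ 0. → (10, 0)
10Q: (10, 0) + (13, 2). λ = (2 - 0)/(13 - 10) ≡ 2/3 mod 17. 3⁻¹ ≡ 6 (mod 17), so λ ≡ 12.
  x = λ² - 10 - 13 = 144 - 23 ≡ 2; y = λ·(10 - 2) - 0 ≡ 11. → (2, 11)
11Q: (2, 11) + (13, 2). λ = (2 - 11)/(13 - 2) ≡ 8/11 mod 17. 11⁻¹ ≡ 14 (mod 17), so λ ≡ 10.
  x = λ² - 2 - 13 = 100 - 15 ≡ 0; y = λ·(2 - 0) - 11 ≡ 9. → (0, 9)

(0, 9)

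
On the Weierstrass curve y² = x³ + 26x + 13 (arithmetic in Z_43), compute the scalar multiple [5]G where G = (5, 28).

Repeated addition: build up to 5G.
2G: tangent at (5, 28): λ = (3·5² + 26)/(2·28) ≡ 15/13. 13⁻¹ ≡ 10 (mod 43) since 13·10 = 130 ≡ 1, so λ ≡ 15·10 ≡ 21.
  x = λ² - 5 - 5 = 441 - 10 ≡ 1; y = λ·(5 - 1) - 28 ≡ 13. → (1, 13)
3G: (1, 13) + (5, 28). λ = (28 - 13)/(5 - 1) ≡ 15/4 mod 43. 4⁻¹ ≡ 11 (mod 43), so λ ≡ 36.
  x = λ² - 1 - 5 = 1296 - 6 ≡ 0; y = λ·(1 - 0) - 13 ≡ 23. → (0, 23)
4G: (0, 23) + (5, 28). λ = (28 - 23)/(5 - 0) ≡ 5/5 mod 43. 5⁻¹ ≡ 26 (mod 43) since 5·26 = 130 ≡ 1, so λ ≡ 1.
  x = λ² - 0 - 5 = 1 - 5 ≡ 39; y = λ·(0 - 39) - 23 ≡ 24. → (39, 24)
5G: (39, 24) + (5, 28). λ = (28 - 24)/(5 - 39) ≡ 4/9 mod 43. 9⁻¹ ≡ 24 (mod 43), so λ ≡ 10.
  x = λ² - 39 - 5 = 100 - 44 ≡ 13; y = λ·(39 - 13) - 24 ≡ 21. → (13, 21)

(13, 21)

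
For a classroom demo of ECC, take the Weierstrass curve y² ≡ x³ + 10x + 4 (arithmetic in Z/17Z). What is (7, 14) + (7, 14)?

(11, 0)

tangent at (7, 14): λ = (3·7² + 10)/(2·14) ≡ 4/11. 11⁻¹ ≡ 14 (mod 17) since 11·14 = 154 ≡ 1, so λ ≡ 4·14 ≡ 5.
  x = λ² - 7 - 7 = 25 - 14 ≡ 11; y = λ·(7 - 11) - 14 ≡ 0. → (11, 0)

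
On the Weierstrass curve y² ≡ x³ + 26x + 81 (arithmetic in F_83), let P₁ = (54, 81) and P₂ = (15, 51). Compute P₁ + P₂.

(75, 5)

(54, 81) + (15, 51). λ = (51 - 81)/(15 - 54) ≡ 53/44 mod 83. 44⁻¹ ≡ 17 (mod 83), so λ ≡ 71.
  x = λ² - 54 - 15 = 5041 - 69 ≡ 75; y = λ·(54 - 75) - 81 ≡ 5. → (75, 5)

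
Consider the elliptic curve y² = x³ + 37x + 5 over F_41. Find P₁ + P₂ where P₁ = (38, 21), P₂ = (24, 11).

(38, 21) + (24, 11). λ = (11 - 21)/(24 - 38) ≡ 31/27 mod 41. 27⁻¹ ≡ 38 (mod 41) since 27·38 = 1026 ≡ 1, so λ ≡ 30.
  x = λ² - 38 - 24 = 900 - 62 ≡ 18; y = λ·(38 - 18) - 21 ≡ 5. → (18, 5)

(18, 5)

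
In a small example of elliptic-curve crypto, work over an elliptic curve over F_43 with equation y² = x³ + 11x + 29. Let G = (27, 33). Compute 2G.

(24, 20)

tangent at (27, 33): λ = (3·27² + 11)/(2·33) ≡ 5/23. 23⁻¹ ≡ 15 (mod 43), so λ ≡ 5·15 ≡ 32.
  x = λ² - 27 - 27 = 1024 - 54 ≡ 24; y = λ·(27 - 24) - 33 ≡ 20. → (24, 20)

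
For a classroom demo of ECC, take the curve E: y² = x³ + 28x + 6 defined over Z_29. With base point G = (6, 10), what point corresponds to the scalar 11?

Repeated addition: build up to 11G.
2G: tangent at (6, 10): λ = (3·6² + 28)/(2·10) ≡ 20/20. 20⁻¹ ≡ 16 (mod 29) since 20·16 = 320 ≡ 1, so λ ≡ 20·16 ≡ 1.
  x = λ² - 6 - 6 = 1 - 12 ≡ 18; y = λ·(6 - 18) - 10 ≡ 7. → (18, 7)
3G: (18, 7) + (6, 10). λ = (10 - 7)/(6 - 18) ≡ 3/17 mod 29. 17⁻¹ ≡ 12 (mod 29), so λ ≡ 7.
  x = λ² - 18 - 6 = 49 - 24 ≡ 25; y = λ·(18 - 25) - 7 ≡ 2. → (25, 2)
4G: (25, 2) + (6, 10). λ = (10 - 2)/(6 - 25) ≡ 8/10 mod 29. 10⁻¹ ≡ 3 (mod 29) since 10·3 = 30 ≡ 1, so λ ≡ 24.
  x = λ² - 25 - 6 = 576 - 31 ≡ 23; y = λ·(25 - 23) - 2 ≡ 17. → (23, 17)
5G: (23, 17) + (6, 10). λ = (10 - 17)/(6 - 23) ≡ 22/12 mod 29. 12⁻¹ ≡ 17 (mod 29), so λ ≡ 26.
  x = λ² - 23 - 6 = 676 - 29 ≡ 9; y = λ·(23 - 9) - 17 ≡ 28. → (9, 28)
6G: (9, 28) + (6, 10). λ = (10 - 28)/(6 - 9) ≡ 11/26 mod 29. 26⁻¹ ≡ 19 (mod 29), so λ ≡ 6.
  x = λ² - 9 - 6 = 36 - 15 ≡ 21; y = λ·(9 - 21) - 28 ≡ 16. → (21, 16)
7G: (21, 16) + (6, 10). λ = (10 - 16)/(6 - 21) ≡ 23/14 mod 29. 14⁻¹ ≡ 27 (mod 29) since 14·27 = 378 ≡ 1, so λ ≡ 12.
  x = λ² - 21 - 6 = 144 - 27 ≡ 1; y = λ·(21 - 1) - 16 ≡ 21. → (1, 21)
8G: (1, 21) + (6, 10). λ = (10 - 21)/(6 - 1) ≡ 18/5 mod 29. 5⁻¹ ≡ 6 (mod 29), so λ ≡ 21.
  x = λ² - 1 - 6 = 441 - 7 ≡ 28; y = λ·(1 - 28) - 21 ≡ 21. → (28, 21)
9G: (28, 21) + (6, 10). λ = (10 - 21)/(6 - 28) ≡ 18/7 mod 29. 7⁻¹ ≡ 25 (mod 29), so λ ≡ 15.
  x = λ² - 28 - 6 = 225 - 34 ≡ 17; y = λ·(28 - 17) - 21 ≡ 28. → (17, 28)
10G: (17, 28) + (6, 10). λ = (10 - 28)/(6 - 17) ≡ 11/18 mod 29. 18⁻¹ ≡ 21 (mod 29) since 18·21 = 378 ≡ 1, so λ ≡ 28.
  x = λ² - 17 - 6 = 784 - 23 ≡ 7; y = λ·(17 - 7) - 28 ≡ 20. → (7, 20)
11G: (7, 20) + (6, 10). λ = (10 - 20)/(6 - 7) ≡ 19/28 mod 29. 28⁻¹ ≡ 28 (mod 29), so λ ≡ 10.
  x = λ² - 7 - 6 = 100 - 13 ≡ 0; y = λ·(7 - 0) - 20 ≡ 21. → (0, 21)

(0, 21)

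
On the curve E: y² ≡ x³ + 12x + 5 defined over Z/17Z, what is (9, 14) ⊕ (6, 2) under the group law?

(1, 1)

(9, 14) + (6, 2). λ = (2 - 14)/(6 - 9) ≡ 5/14 mod 17. 14⁻¹ ≡ 11 (mod 17) since 14·11 = 154 ≡ 1, so λ ≡ 4.
  x = λ² - 9 - 6 = 16 - 15 ≡ 1; y = λ·(9 - 1) - 14 ≡ 1. → (1, 1)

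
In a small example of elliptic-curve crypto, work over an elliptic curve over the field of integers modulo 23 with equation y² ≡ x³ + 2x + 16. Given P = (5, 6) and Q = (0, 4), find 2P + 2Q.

First 2P:
Repeated addition: build up to 2P.
2P: tangent at (5, 6): λ = (3·5² + 2)/(2·6) ≡ 8/12. 12⁻¹ ≡ 2 (mod 23), so λ ≡ 8·2 ≡ 16.
  x = λ² - 5 - 5 = 256 - 10 ≡ 16; y = λ·(5 - 16) - 6 ≡ 2. → (16, 2)
2P = (16, 2).
Next 2Q:
Repeated addition: build up to 2Q.
2Q: tangent at (0, 4): λ = (3·0² + 2)/(2·4) ≡ 2/8. 8⁻¹ ≡ 3 (mod 23), so λ ≡ 2·3 ≡ 6.
  x = λ² - 0 - 0 = 36 - 0 ≡ 13; y = λ·(0 - 13) - 4 ≡ 10. → (13, 10)
2Q = (13, 10).
Finally 2P + 2Q:
(16, 2) + (13, 10). λ = (10 - 2)/(13 - 16) ≡ 8/20 mod 23. 20⁻¹ ≡ 15 (mod 23) since 20·15 = 300 ≡ 1, so λ ≡ 5.
  x = λ² - 16 - 13 = 25 - 29 ≡ 19; y = λ·(16 - 19) - 2 ≡ 6. → (19, 6)

(19, 6)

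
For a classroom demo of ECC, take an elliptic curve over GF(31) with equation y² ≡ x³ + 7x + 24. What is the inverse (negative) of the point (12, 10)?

(12, 21)

-(12, 10) = (12, -10 mod 31) = (12, 21).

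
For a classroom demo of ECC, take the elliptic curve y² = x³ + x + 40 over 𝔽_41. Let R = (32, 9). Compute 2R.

(17, 3)

tangent at (32, 9): λ = (3·32² + 1)/(2·9) ≡ 39/18. 18⁻¹ ≡ 16 (mod 41), so λ ≡ 39·16 ≡ 9.
  x = λ² - 32 - 32 = 81 - 64 ≡ 17; y = λ·(32 - 17) - 9 ≡ 3. → (17, 3)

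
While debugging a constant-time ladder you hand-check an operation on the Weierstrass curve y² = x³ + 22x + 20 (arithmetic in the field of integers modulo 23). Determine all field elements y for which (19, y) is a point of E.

x³ + 22x + 20 = 7297 ≡ 6 (mod 23).
Square roots of 6 mod 23: 11 and 12 (since 11² = 121 ≡ 6).

11, 12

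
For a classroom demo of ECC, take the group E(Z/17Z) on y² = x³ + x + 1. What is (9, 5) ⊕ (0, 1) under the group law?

(9, 5) + (0, 1). λ = (1 - 5)/(0 - 9) ≡ 13/8 mod 17. 8⁻¹ ≡ 15 (mod 17) since 8·15 = 120 ≡ 1, so λ ≡ 8.
  x = λ² - 9 - 0 = 64 - 9 ≡ 4; y = λ·(9 - 4) - 5 ≡ 1. → (4, 1)

(4, 1)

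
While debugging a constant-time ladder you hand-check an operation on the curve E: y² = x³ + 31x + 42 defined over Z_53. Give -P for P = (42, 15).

(42, 38)

-(42, 15) = (42, -15 mod 53) = (42, 38).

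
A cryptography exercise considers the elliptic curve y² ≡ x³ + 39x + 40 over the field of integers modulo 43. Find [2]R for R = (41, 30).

tangent at (41, 30): λ = (3·41² + 39)/(2·30) ≡ 8/17. 17⁻¹ ≡ 38 (mod 43), so λ ≡ 8·38 ≡ 3.
  x = λ² - 41 - 41 = 9 - 82 ≡ 13; y = λ·(41 - 13) - 30 ≡ 11. → (13, 11)

(13, 11)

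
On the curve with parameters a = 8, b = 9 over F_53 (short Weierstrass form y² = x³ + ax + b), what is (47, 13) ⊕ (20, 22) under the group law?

(47, 13) + (20, 22). λ = (22 - 13)/(20 - 47) ≡ 9/26 mod 53. 26⁻¹ ≡ 51 (mod 53) since 26·51 = 1326 ≡ 1, so λ ≡ 35.
  x = λ² - 47 - 20 = 1225 - 67 ≡ 45; y = λ·(47 - 45) - 13 ≡ 4. → (45, 4)

(45, 4)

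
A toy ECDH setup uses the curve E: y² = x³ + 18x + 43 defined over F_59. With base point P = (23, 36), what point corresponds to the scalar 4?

Repeated addition: build up to 4P.
2P: tangent at (23, 36): λ = (3·23² + 18)/(2·36) ≡ 12/13. 13⁻¹ ≡ 50 (mod 59), so λ ≡ 12·50 ≡ 10.
  x = λ² - 23 - 23 = 100 - 46 ≡ 54; y = λ·(23 - 54) - 36 ≡ 8. → (54, 8)
3P: (54, 8) + (23, 36). λ = (36 - 8)/(23 - 54) ≡ 28/28 mod 59. 28⁻¹ ≡ 19 (mod 59), so λ ≡ 1.
  x = λ² - 54 - 23 = 1 - 77 ≡ 42; y = λ·(54 - 42) - 8 ≡ 4. → (42, 4)
4P: (42, 4) + (23, 36). λ = (36 - 4)/(23 - 42) ≡ 32/40 mod 59. 40⁻¹ ≡ 31 (mod 59), so λ ≡ 48.
  x = λ² - 42 - 23 = 2304 - 65 ≡ 56; y = λ·(42 - 56) - 4 ≡ 32. → (56, 32)

(56, 32)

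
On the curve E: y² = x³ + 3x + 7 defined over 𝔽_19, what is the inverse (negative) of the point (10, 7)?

(10, 12)

-(10, 7) = (10, -7 mod 19) = (10, 12).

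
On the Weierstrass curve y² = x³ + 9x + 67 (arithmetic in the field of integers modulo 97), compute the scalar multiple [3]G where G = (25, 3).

(34, 2)

Repeated addition: build up to 3G.
2G: tangent at (25, 3): λ = (3·25² + 9)/(2·3) ≡ 41/6. 6⁻¹ ≡ 81 (mod 97), so λ ≡ 41·81 ≡ 23.
  x = λ² - 25 - 25 = 529 - 50 ≡ 91; y = λ·(25 - 91) - 3 ≡ 31. → (91, 31)
3G: (91, 31) + (25, 3). λ = (3 - 31)/(25 - 91) ≡ 69/31 mod 97. 31⁻¹ ≡ 72 (mod 97), so λ ≡ 21.
  x = λ² - 91 - 25 = 441 - 116 ≡ 34; y = λ·(91 - 34) - 31 ≡ 2. → (34, 2)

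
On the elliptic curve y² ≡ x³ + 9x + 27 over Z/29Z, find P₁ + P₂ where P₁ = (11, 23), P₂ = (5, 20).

(6, 23)

(11, 23) + (5, 20). λ = (20 - 23)/(5 - 11) ≡ 26/23 mod 29. 23⁻¹ ≡ 24 (mod 29), so λ ≡ 15.
  x = λ² - 11 - 5 = 225 - 16 ≡ 6; y = λ·(11 - 6) - 23 ≡ 23. → (6, 23)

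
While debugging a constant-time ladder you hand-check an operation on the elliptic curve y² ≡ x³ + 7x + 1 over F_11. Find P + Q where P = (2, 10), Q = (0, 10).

(2, 10) + (0, 10). λ = (10 - 10)/(0 - 2) ≡ 0/9 mod 11. 9⁻¹ ≡ 5 (mod 11), so λ ≡ 0.
  x = λ² - 2 - 0 = 0 - 2 ≡ 9; y = λ·(2 - 9) - 10 ≡ 1. → (9, 1)

(9, 1)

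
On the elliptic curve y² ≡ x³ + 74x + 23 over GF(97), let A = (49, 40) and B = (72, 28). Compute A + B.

(49, 40) + (72, 28). λ = (28 - 40)/(72 - 49) ≡ 85/23 mod 97. 23⁻¹ ≡ 38 (mod 97) since 23·38 = 874 ≡ 1, so λ ≡ 29.
  x = λ² - 49 - 72 = 841 - 121 ≡ 41; y = λ·(49 - 41) - 40 ≡ 95. → (41, 95)

(41, 95)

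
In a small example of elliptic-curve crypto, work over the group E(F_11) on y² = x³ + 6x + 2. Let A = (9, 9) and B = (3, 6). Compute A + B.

(2, 0)

(9, 9) + (3, 6). λ = (6 - 9)/(3 - 9) ≡ 8/5 mod 11. 5⁻¹ ≡ 9 (mod 11) since 5·9 = 45 ≡ 1, so λ ≡ 6.
  x = λ² - 9 - 3 = 36 - 12 ≡ 2; y = λ·(9 - 2) - 9 ≡ 0. → (2, 0)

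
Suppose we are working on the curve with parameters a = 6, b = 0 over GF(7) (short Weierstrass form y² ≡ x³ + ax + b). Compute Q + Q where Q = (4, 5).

(1, 0)

tangent at (4, 5): λ = (3·4² + 6)/(2·5) ≡ 5/3. 3⁻¹ ≡ 5 (mod 7), so λ ≡ 5·5 ≡ 4.
  x = λ² - 4 - 4 = 16 - 8 ≡ 1; y = λ·(4 - 1) - 5 ≡ 0. → (1, 0)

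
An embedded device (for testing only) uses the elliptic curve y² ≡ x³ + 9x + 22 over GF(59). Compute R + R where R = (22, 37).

tangent at (22, 37): λ = (3·22² + 9)/(2·37) ≡ 45/15. 15⁻¹ ≡ 4 (mod 59), so λ ≡ 45·4 ≡ 3.
  x = λ² - 22 - 22 = 9 - 44 ≡ 24; y = λ·(22 - 24) - 37 ≡ 16. → (24, 16)

(24, 16)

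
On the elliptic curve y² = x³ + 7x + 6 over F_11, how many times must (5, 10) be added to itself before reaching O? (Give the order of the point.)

8

2P: tangent at (5, 10): λ = (3·5² + 7)/(2·10) ≡ 5/9. 9⁻¹ ≡ 5 (mod 11), so λ ≡ 5·5 ≡ 3.
  x = λ² - 5 - 5 = 9 - 10 ≡ 10; y = λ·(5 - 10) - 10 ≡ 8. → (10, 8)
3P: (10, 8) + (5, 10). λ = (10 - 8)/(5 - 10) ≡ 2/6 mod 11. 6⁻¹ ≡ 2 (mod 11), so λ ≡ 4.
  x = λ² - 10 - 5 = 16 - 15 ≡ 1; y = λ·(10 - 1) - 8 ≡ 6. → (1, 6)
4P: (1, 6) + (5, 10). λ = (10 - 6)/(5 - 1) ≡ 4/4 mod 11. 4⁻¹ ≡ 3 (mod 11) since 4·3 = 12 ≡ 1, so λ ≡ 1.
  x = λ² - 1 - 5 = 1 - 6 ≡ 6; y = λ·(1 - 6) - 6 ≡ 0. → (6, 0)
5P: (6, 0) + (5, 10). λ = (10 - 0)/(5 - 6) ≡ 10/10 mod 11. 10⁻¹ ≡ 10 (mod 11) since 10·10 = 100 ≡ 1, so λ ≡ 1.
  x = λ² - 6 - 5 = 1 - 11 ≡ 1; y = λ·(6 - 1) - 0 ≡ 5. → (1, 5)
6P: (1, 5) + (5, 10). λ = (10 - 5)/(5 - 1) ≡ 5/4 mod 11. 4⁻¹ ≡ 3 (mod 11), so λ ≡ 4.
  x = λ² - 1 - 5 = 16 - 6 ≡ 10; y = λ·(1 - 10) - 5 ≡ 3. → (10, 3)
7P: (10, 3) + (5, 10). λ = (10 - 3)/(5 - 10) ≡ 7/6 mod 11. 6⁻¹ ≡ 2 (mod 11), so λ ≡ 3.
  x = λ² - 10 - 5 = 9 - 15 ≡ 5; y = λ·(10 - 5) - 3 ≡ 1. → (5, 1)
8P: (5, 1) + (5, 10): same x and y₁ ≡ -y₂, so the sum is O.
8P = O, so the order is 8.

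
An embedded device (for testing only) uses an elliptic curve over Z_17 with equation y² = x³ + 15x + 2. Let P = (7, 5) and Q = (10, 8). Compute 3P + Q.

First 3P:
Repeated addition: build up to 3P.
2P: tangent at (7, 5): λ = (3·7² + 15)/(2·5) ≡ 9/10. 10⁻¹ ≡ 12 (mod 17) since 10·12 = 120 ≡ 1, so λ ≡ 9·12 ≡ 6.
  x = λ² - 7 - 7 = 36 - 14 ≡ 5; y = λ·(7 - 5) - 5 ≡ 7. → (5, 7)
3P: (5, 7) + (7, 5). λ = (5 - 7)/(7 - 5) ≡ 15/2 mod 17. 2⁻¹ ≡ 9 (mod 17), so λ ≡ 16.
  x = λ² - 5 - 7 = 256 - 12 ≡ 6; y = λ·(5 - 6) - 7 ≡ 11. → (6, 11)
3P = (6, 11).
Finally 3P + Q:
(6, 11) + (10, 8). λ = (8 - 11)/(10 - 6) ≡ 14/4 mod 17. 4⁻¹ ≡ 13 (mod 17), so λ ≡ 12.
  x = λ² - 6 - 10 = 144 - 16 ≡ 9; y = λ·(6 - 9) - 11 ≡ 4. → (9, 4)

(9, 4)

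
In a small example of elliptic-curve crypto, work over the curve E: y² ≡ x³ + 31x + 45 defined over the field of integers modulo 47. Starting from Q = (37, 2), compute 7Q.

Double-and-add on 7 = (111)₂. Start with Q = (37, 2) for the leading 1-bit.
double: tangent at (37, 2): λ = (3·37² + 31)/(2·2) ≡ 2/4. 4⁻¹ ≡ 12 (mod 47) since 4·12 = 48 ≡ 1, so λ ≡ 2·12 ≡ 24.
  x = λ² - 37 - 37 = 576 - 74 ≡ 32; y = λ·(37 - 32) - 2 ≡ 24. → (32, 24)
add Q: (32, 24) + (37, 2). λ = (2 - 24)/(37 - 32) ≡ 25/5 mod 47. 5⁻¹ ≡ 19 (mod 47) since 5·19 = 95 ≡ 1, so λ ≡ 5.
  x = λ² - 32 - 37 = 25 - 69 ≡ 3; y = λ·(32 - 3) - 24 ≡ 27. → (3, 27)
double: tangent at (3, 27): λ = (3·3² + 31)/(2·27) ≡ 11/7. 7⁻¹ ≡ 27 (mod 47) since 7·27 = 189 ≡ 1, so λ ≡ 11·27 ≡ 15.
  x = λ² - 3 - 3 = 225 - 6 ≡ 31; y = λ·(3 - 31) - 27 ≡ 23. → (31, 23)
add Q: (31, 23) + (37, 2). λ = (2 - 23)/(37 - 31) ≡ 26/6 mod 47. 6⁻¹ ≡ 8 (mod 47), so λ ≡ 20.
  x = λ² - 31 - 37 = 400 - 68 ≡ 3; y = λ·(31 - 3) - 23 ≡ 20. → (3, 20)

(3, 20)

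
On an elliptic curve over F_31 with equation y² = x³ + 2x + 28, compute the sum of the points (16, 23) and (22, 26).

(16, 23) + (22, 26). λ = (26 - 23)/(22 - 16) ≡ 3/6 mod 31. 6⁻¹ ≡ 26 (mod 31) since 6·26 = 156 ≡ 1, so λ ≡ 16.
  x = λ² - 16 - 22 = 256 - 38 ≡ 1; y = λ·(16 - 1) - 23 ≡ 0. → (1, 0)

(1, 0)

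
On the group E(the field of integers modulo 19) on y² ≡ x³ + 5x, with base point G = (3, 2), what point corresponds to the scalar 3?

(13, 1)

Repeated addition: build up to 3G.
2G: tangent at (3, 2): λ = (3·3² + 5)/(2·2) ≡ 13/4. 4⁻¹ ≡ 5 (mod 19) since 4·5 = 20 ≡ 1, so λ ≡ 13·5 ≡ 8.
  x = λ² - 3 - 3 = 64 - 6 ≡ 1; y = λ·(3 - 1) - 2 ≡ 14. → (1, 14)
3G: (1, 14) + (3, 2). λ = (2 - 14)/(3 - 1) ≡ 7/2 mod 19. 2⁻¹ ≡ 10 (mod 19), so λ ≡ 13.
  x = λ² - 1 - 3 = 169 - 4 ≡ 13; y = λ·(1 - 13) - 14 ≡ 1. → (13, 1)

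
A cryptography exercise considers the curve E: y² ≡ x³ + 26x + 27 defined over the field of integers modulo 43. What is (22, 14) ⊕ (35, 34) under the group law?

(39, 26)

(22, 14) + (35, 34). λ = (34 - 14)/(35 - 22) ≡ 20/13 mod 43. 13⁻¹ ≡ 10 (mod 43), so λ ≡ 28.
  x = λ² - 22 - 35 = 784 - 57 ≡ 39; y = λ·(22 - 39) - 14 ≡ 26. → (39, 26)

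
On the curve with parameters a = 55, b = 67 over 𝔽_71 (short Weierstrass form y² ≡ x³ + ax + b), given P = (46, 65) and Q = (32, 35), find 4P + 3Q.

(37, 12)

First 4P:
Double-and-add on 4 = (100)₂. Start with P = (46, 65) for the leading 1-bit.
double: tangent at (46, 65): λ = (3·46² + 55)/(2·65) ≡ 13/59. 59⁻¹ ≡ 65 (mod 71), so λ ≡ 13·65 ≡ 64.
  x = λ² - 46 - 46 = 4096 - 92 ≡ 28; y = λ·(46 - 28) - 65 ≡ 22. → (28, 22)
double: tangent at (28, 22): λ = (3·28² + 55)/(2·22) ≡ 64/44. 44⁻¹ ≡ 21 (mod 71) since 44·21 = 924 ≡ 1, so λ ≡ 64·21 ≡ 66.
  x = λ² - 28 - 28 = 4356 - 56 ≡ 40; y = λ·(28 - 40) - 22 ≡ 38. → (40, 38)
4P = (40, 38).
Next 3Q:
Repeated addition: build up to 3Q.
2Q: tangent at (32, 35): λ = (3·32² + 55)/(2·35) ≡ 3/70. 70⁻¹ ≡ 70 (mod 71), so λ ≡ 3·70 ≡ 68.
  x = λ² - 32 - 32 = 4624 - 64 ≡ 16; y = λ·(32 - 16) - 35 ≡ 59. → (16, 59)
3Q: (16, 59) + (32, 35). λ = (35 - 59)/(32 - 16) ≡ 47/16 mod 71. 16⁻¹ ≡ 40 (mod 71), so λ ≡ 34.
  x = λ² - 16 - 32 = 1156 - 48 ≡ 43; y = λ·(16 - 43) - 59 ≡ 17. → (43, 17)
3Q = (43, 17).
Finally 4P + 3Q:
(40, 38) + (43, 17). λ = (17 - 38)/(43 - 40) ≡ 50/3 mod 71. 3⁻¹ ≡ 24 (mod 71), so λ ≡ 64.
  x = λ² - 40 - 43 = 4096 - 83 ≡ 37; y = λ·(40 - 37) - 38 ≡ 12. → (37, 12)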